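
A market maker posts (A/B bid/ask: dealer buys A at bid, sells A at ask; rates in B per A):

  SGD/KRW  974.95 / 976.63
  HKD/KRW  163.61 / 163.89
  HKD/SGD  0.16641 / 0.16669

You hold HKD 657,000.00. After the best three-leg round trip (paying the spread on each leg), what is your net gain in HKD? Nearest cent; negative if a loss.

Net profit: HKD 3,291.35

Best loop HKD → KRW → SGD → HKD:
HKD 657,000.00 × 163.61 (sell HKD at bid) = KRW 107,491,770
KRW 107,491,770 ÷ 976.63 (buy SGD at ask) = SGD 110,063.96
SGD 110,063.96 ÷ 0.16669 (buy HKD at ask) = HKD 660,291.35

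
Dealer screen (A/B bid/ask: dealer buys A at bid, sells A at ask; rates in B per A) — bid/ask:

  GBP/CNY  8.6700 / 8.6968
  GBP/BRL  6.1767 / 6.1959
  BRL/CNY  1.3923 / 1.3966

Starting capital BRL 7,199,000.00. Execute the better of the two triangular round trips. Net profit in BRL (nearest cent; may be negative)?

Best loop BRL → GBP → CNY → BRL:
BRL 7,199,000.00 ÷ 6.1959 (buy GBP at ask) = GBP 1,161,897.38
GBP 1,161,897.38 × 8.6700 (sell GBP at bid) = CNY 10,073,650.32
CNY 10,073,650.32 ÷ 1.3966 (buy BRL at ask) = BRL 7,212,981.75

Net profit: BRL 13,981.75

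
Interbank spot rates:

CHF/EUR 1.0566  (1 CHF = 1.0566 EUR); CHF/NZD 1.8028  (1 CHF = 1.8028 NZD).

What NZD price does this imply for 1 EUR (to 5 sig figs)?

EUR/NZD = 1.7062

1 EUR ÷ 1.0566 = 0.946432 CHF
0.946432 CHF × 1.8028 = 1.70623 NZD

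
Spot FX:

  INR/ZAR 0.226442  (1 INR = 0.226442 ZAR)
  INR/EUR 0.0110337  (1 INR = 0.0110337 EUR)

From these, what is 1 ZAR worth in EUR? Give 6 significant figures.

1 ZAR ÷ 0.226442 = 4.41614 INR
4.41614 INR × 0.0110337 = 0.0487264 EUR

ZAR/EUR = 0.0487264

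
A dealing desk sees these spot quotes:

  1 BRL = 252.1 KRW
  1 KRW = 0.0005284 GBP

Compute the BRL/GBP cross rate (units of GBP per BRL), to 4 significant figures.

BRL/GBP = 0.1332

1 BRL × 252.1 = 252.1 KRW
252.1 KRW × 0.0005284 = 0.13321 GBP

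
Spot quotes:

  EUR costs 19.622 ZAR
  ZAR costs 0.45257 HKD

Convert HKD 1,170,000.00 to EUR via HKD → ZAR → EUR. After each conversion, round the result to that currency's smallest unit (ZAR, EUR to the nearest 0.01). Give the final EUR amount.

HKD 1,170,000.00 ÷ 0.45257 = ZAR 2,585,235.43
ZAR 2,585,235.43 ÷ 19.622 = EUR 131,751.88

EUR 131,751.88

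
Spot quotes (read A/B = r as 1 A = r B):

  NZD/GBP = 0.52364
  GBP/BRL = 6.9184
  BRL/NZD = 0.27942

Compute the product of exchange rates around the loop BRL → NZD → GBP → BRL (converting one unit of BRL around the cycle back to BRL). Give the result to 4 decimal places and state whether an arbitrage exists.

1.0123 (arbitrage exists)

Around BRL → NZD → GBP → BRL: 1 × 0.27942 × 0.52364 × 6.9184 = 1.012269
Product > 1; profitable direction is BRL → NZD → GBP → BRL.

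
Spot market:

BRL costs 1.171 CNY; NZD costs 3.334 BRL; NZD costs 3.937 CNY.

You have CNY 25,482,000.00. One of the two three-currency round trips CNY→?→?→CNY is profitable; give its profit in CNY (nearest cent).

Profitable loop is CNY → BRL → NZD → CNY:
CNY 25,482,000.00 ÷ 1.171 = BRL 21,760,888.13
BRL 21,760,888.13 ÷ 3.334 = NZD 6,526,961.05
NZD 6,526,961.05 × 3.937 = CNY 25,696,645.64
Profit = CNY 25,696,645.64 − CNY 25,482,000.00

Profit: CNY 214,645.64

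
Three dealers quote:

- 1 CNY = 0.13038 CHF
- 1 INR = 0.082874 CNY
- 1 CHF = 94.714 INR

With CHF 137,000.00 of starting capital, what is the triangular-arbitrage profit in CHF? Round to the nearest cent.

Profit: CHF 3,205.17

Profitable loop is CHF → INR → CNY → CHF:
CHF 137,000.00 × 94.714 = INR 12,975,818.00
INR 12,975,818.00 × 0.082874 = CNY 1,075,357.94
CNY 1,075,357.94 × 0.13038 = CHF 140,205.17
Profit = CHF 140,205.17 − CHF 137,000.00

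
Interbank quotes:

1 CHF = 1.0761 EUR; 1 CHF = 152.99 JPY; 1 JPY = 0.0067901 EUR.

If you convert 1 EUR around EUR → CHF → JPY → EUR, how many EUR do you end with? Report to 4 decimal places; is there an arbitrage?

0.9654 (arbitrage exists)

Around EUR → CHF → JPY → EUR: 1 ÷ 1.0761 × 152.99 × 0.0067901 = 0.965354
Product < 1; profitable direction is EUR → JPY → CHF → EUR.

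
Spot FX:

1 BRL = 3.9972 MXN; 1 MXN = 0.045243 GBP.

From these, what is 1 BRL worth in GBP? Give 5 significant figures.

1 BRL × 3.9972 = 3.9972 MXN
3.9972 MXN × 0.045243 = 0.180845 GBP

BRL/GBP = 0.18085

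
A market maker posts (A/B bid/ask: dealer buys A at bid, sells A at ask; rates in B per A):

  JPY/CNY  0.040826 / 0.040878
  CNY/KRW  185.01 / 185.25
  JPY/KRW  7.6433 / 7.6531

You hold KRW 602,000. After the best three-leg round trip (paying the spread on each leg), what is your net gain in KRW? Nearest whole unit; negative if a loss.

Net profit: KRW 5,616

Best loop KRW → CNY → JPY → KRW:
KRW 602,000 ÷ 185.25 (buy CNY at ask) = CNY 3,249.66
CNY 3,249.66 ÷ 0.040878 (buy JPY at ask) = JPY 79,497
JPY 79,497 × 7.6433 (sell JPY at bid) = KRW 607,616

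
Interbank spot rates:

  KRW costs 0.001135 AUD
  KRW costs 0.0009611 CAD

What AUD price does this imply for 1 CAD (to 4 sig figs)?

1 CAD ÷ 0.0009611 = 1040.47 KRW
1040.47 KRW × 0.001135 = 1.18094 AUD

CAD/AUD = 1.181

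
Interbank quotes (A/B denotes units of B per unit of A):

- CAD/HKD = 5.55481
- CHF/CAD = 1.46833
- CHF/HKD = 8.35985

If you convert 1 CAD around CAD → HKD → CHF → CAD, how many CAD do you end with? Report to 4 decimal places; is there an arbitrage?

0.9757 (arbitrage exists)

Around CAD → HKD → CHF → CAD: 1 × 5.55481 ÷ 8.35985 × 1.46833 = 0.975651
Product < 1; profitable direction is CAD → CHF → HKD → CAD.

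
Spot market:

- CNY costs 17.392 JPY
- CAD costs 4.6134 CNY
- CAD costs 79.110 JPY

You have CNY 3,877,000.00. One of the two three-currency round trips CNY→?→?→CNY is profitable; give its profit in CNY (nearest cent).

Profit: CNY 55,195.07

Profitable loop is CNY → JPY → CAD → CNY:
CNY 3,877,000.00 × 17.392 = JPY 67,428,784
JPY 67,428,784 ÷ 79.110 = CAD 852,342.11
CAD 852,342.11 × 4.6134 = CNY 3,932,195.07
Profit = CNY 3,932,195.07 − CNY 3,877,000.00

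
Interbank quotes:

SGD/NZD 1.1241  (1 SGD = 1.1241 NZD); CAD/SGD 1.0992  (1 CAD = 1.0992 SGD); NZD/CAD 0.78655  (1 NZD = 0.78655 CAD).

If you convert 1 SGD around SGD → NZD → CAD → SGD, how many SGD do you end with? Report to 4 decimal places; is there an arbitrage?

0.9719 (arbitrage exists)

Around SGD → NZD → CAD → SGD: 1 × 1.1241 × 0.78655 × 1.0992 = 0.971870
Product < 1; profitable direction is SGD → CAD → NZD → SGD.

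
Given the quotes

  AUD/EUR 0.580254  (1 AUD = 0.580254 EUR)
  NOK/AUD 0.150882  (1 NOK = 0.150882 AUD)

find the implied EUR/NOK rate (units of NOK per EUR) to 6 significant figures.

1 EUR ÷ 0.580254 = 1.72338 AUD
1.72338 AUD ÷ 0.150882 = 11.4221 NOK

EUR/NOK = 11.4221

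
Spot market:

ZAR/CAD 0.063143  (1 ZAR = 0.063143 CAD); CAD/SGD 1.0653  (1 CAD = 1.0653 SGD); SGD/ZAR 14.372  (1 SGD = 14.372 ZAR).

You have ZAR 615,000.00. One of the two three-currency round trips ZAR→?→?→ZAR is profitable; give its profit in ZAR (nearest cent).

Profit: ZAR 21,151.81

Profitable loop is ZAR → SGD → CAD → ZAR:
ZAR 615,000.00 ÷ 14.372 = SGD 42,791.54
SGD 42,791.54 ÷ 1.0653 = CAD 40,168.53
CAD 40,168.53 ÷ 0.063143 = ZAR 636,151.81
Profit = ZAR 636,151.81 − ZAR 615,000.00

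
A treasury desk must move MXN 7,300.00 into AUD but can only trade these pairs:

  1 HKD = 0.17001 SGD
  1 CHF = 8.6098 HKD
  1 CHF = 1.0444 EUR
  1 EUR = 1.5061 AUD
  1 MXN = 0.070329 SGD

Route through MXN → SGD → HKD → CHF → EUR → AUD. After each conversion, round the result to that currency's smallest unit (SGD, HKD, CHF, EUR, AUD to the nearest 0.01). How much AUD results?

AUD 551.70

MXN 7,300.00 × 0.070329 = SGD 513.40
SGD 513.40 ÷ 0.17001 = HKD 3,019.82
HKD 3,019.82 ÷ 8.6098 = CHF 350.74
CHF 350.74 × 1.0444 = EUR 366.31
EUR 366.31 × 1.5061 = AUD 551.70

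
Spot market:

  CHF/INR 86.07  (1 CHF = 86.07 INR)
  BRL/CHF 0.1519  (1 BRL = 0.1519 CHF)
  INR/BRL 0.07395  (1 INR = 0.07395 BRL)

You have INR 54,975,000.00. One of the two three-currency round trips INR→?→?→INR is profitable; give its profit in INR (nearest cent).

Profit: INR 1,886,391.42

Profitable loop is INR → CHF → BRL → INR:
INR 54,975,000.00 ÷ 86.07 = CHF 638,724.29
CHF 638,724.29 ÷ 0.1519 = BRL 4,204,899.90
BRL 4,204,899.90 ÷ 0.07395 = INR 56,861,391.42
Profit = INR 56,861,391.42 − INR 54,975,000.00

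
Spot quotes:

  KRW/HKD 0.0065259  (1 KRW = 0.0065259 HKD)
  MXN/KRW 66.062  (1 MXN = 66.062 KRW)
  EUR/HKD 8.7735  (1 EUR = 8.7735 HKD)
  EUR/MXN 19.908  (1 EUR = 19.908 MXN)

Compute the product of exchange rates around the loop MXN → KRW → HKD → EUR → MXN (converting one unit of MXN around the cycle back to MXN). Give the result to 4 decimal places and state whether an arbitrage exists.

Around MXN → KRW → HKD → EUR → MXN: 1 × 66.062 × 0.0065259 ÷ 8.7735 × 19.908 = 0.978243
Product < 1; profitable direction is MXN → EUR → HKD → KRW → MXN.

0.9782 (arbitrage exists)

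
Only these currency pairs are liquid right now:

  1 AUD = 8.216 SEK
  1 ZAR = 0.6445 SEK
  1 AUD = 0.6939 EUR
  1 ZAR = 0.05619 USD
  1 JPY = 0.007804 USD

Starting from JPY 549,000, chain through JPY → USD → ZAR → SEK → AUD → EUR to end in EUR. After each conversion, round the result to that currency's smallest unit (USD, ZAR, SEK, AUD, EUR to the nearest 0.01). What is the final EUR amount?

JPY 549,000 × 0.007804 = USD 4,284.40
USD 4,284.40 ÷ 0.05619 = ZAR 76,248.44
ZAR 76,248.44 × 0.6445 = SEK 49,142.12
SEK 49,142.12 ÷ 8.216 = AUD 5,981.27
AUD 5,981.27 × 0.6939 = EUR 4,150.40

EUR 4,150.40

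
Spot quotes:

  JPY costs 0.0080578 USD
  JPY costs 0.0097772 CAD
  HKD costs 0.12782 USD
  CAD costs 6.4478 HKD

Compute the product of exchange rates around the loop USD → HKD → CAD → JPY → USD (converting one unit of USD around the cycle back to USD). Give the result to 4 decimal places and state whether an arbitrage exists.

Around USD → HKD → CAD → JPY → USD: 1 ÷ 0.12782 ÷ 6.4478 ÷ 0.0097772 × 0.0080578 = 0.999981
Product ≈ 1 (deviation 0.002%, within rounding noise).

1.0000 (no arbitrage)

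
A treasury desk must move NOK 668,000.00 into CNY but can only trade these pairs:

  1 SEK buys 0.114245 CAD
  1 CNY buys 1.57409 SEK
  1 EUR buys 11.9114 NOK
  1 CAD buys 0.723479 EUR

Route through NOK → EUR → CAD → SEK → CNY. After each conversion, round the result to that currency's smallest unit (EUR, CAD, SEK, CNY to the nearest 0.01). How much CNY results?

NOK 668,000.00 ÷ 11.9114 = EUR 56,080.73
EUR 56,080.73 ÷ 0.723479 = CAD 77,515.35
CAD 77,515.35 ÷ 0.114245 = SEK 678,501.03
SEK 678,501.03 ÷ 1.57409 = CNY 431,043.35

CNY 431,043.35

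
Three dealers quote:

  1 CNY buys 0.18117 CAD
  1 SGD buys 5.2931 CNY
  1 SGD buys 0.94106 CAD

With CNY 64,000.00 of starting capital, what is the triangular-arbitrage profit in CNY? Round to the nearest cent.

Profit: CNY 1,216.73

Profitable loop is CNY → CAD → SGD → CNY:
CNY 64,000.00 × 0.18117 = CAD 11,594.88
CAD 11,594.88 ÷ 0.94106 = SGD 12,321.08
SGD 12,321.08 × 5.2931 = CNY 65,216.73
Profit = CNY 65,216.73 − CNY 64,000.00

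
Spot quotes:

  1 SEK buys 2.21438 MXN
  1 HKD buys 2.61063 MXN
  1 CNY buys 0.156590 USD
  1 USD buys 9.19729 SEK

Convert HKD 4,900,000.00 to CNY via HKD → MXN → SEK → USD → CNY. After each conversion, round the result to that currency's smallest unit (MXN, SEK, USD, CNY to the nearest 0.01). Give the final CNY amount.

HKD 4,900,000.00 × 2.61063 = MXN 12,792,087.00
MXN 12,792,087.00 ÷ 2.21438 = SEK 5,776,825.57
SEK 5,776,825.57 ÷ 9.19729 = USD 628,100.84
USD 628,100.84 ÷ 0.156590 = CNY 4,011,117.19

CNY 4,011,117.19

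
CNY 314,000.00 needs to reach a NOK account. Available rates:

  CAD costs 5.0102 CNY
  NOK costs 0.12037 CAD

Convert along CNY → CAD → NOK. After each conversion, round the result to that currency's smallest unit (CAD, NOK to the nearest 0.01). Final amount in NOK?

NOK 520,662.54

CNY 314,000.00 ÷ 5.0102 = CAD 62,672.15
CAD 62,672.15 ÷ 0.12037 = NOK 520,662.54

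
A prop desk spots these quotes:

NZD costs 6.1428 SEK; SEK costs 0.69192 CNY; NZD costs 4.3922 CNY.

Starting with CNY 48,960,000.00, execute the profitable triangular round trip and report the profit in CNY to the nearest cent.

Profit: CNY 1,634,261.03

Profitable loop is CNY → SEK → NZD → CNY:
CNY 48,960,000.00 ÷ 0.69192 = SEK 70,759,625.39
SEK 70,759,625.39 ÷ 6.1428 = NZD 11,519,115.94
NZD 11,519,115.94 × 4.3922 = CNY 50,594,261.03
Profit = CNY 50,594,261.03 − CNY 48,960,000.00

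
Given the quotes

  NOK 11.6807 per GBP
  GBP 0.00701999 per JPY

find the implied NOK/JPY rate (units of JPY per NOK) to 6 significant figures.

1 NOK ÷ 11.6807 = 0.0856113 GBP
0.0856113 GBP ÷ 0.00701999 = 12.1954 JPY

NOK/JPY = 12.1954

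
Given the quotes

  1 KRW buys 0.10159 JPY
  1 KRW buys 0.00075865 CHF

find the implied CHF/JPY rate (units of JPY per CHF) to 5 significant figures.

1 CHF ÷ 0.00075865 = 1318.13 KRW
1318.13 KRW × 0.10159 = 133.909 JPY

CHF/JPY = 133.91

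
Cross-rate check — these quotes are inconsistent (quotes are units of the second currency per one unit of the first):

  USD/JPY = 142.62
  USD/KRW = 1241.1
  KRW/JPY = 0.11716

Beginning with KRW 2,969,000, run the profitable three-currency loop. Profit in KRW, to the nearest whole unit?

Profit: KRW 58,024

Profitable loop is KRW → JPY → USD → KRW:
KRW 2,969,000 × 0.11716 = JPY 347,848
JPY 347,848 ÷ 142.62 = USD 2,438.98
USD 2,438.98 × 1241.1 = KRW 3,027,024
Profit = KRW 3,027,024 − KRW 2,969,000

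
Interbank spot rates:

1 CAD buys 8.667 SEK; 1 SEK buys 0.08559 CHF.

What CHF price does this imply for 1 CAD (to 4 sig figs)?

CAD/CHF = 0.7418

1 CAD × 8.667 = 8.667 SEK
8.667 SEK × 0.08559 = 0.741809 CHF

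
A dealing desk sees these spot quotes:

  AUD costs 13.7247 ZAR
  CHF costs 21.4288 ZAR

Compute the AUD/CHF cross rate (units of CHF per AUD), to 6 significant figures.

AUD/CHF = 0.640479

1 AUD × 13.7247 = 13.7247 ZAR
13.7247 ZAR ÷ 21.4288 = 0.640479 CHF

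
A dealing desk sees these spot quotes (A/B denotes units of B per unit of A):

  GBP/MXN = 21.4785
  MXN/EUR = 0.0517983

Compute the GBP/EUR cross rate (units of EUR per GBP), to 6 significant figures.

1 GBP × 21.4785 = 21.4785 MXN
21.4785 MXN × 0.0517983 = 1.11255 EUR

GBP/EUR = 1.11255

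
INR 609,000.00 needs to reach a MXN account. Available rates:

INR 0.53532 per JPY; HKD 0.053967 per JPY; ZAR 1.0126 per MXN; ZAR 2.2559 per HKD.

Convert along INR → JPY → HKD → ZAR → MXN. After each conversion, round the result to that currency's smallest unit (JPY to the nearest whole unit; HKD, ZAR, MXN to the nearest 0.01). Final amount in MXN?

INR 609,000.00 ÷ 0.53532 = JPY 1,137,637
JPY 1,137,637 × 0.053967 = HKD 61,394.86
HKD 61,394.86 × 2.2559 = ZAR 138,500.66
ZAR 138,500.66 ÷ 1.0126 = MXN 136,777.27

MXN 136,777.27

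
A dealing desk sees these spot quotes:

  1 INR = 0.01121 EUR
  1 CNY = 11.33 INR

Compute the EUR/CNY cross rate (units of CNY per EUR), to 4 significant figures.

EUR/CNY = 7.873

1 EUR ÷ 0.01121 = 89.2061 INR
89.2061 INR ÷ 11.33 = 7.87344 CNY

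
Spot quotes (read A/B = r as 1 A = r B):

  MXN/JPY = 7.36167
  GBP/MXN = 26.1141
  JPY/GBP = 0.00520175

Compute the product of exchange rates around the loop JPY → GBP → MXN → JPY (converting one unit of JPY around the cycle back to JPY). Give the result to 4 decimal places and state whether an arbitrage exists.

Around JPY → GBP → MXN → JPY: 1 × 0.00520175 × 26.1141 × 7.36167 = 1.000002
Product ≈ 1 (deviation 0.000%, within rounding noise).

1.0000 (no arbitrage)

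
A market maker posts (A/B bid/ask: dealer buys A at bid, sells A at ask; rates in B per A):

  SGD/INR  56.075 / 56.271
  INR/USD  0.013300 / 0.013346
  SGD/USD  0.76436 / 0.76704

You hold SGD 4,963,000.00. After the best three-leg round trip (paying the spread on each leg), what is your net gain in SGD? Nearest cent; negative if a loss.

Net profit: SGD 88,338.51

Best loop SGD → USD → INR → SGD:
SGD 4,963,000.00 × 0.76436 (sell SGD at bid) = USD 3,793,518.68
USD 3,793,518.68 ÷ 0.013346 (buy INR at ask) = INR 284,243,869.32
INR 284,243,869.32 ÷ 56.271 (buy SGD at ask) = SGD 5,051,338.51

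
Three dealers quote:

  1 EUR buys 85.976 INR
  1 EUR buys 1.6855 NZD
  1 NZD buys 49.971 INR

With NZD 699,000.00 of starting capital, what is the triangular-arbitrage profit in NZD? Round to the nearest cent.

Profit: NZD 14,522.40

Profitable loop is NZD → EUR → INR → NZD:
NZD 699,000.00 ÷ 1.6855 = EUR 414,713.73
EUR 414,713.73 × 85.976 = INR 35,655,428.06
INR 35,655,428.06 ÷ 49.971 = NZD 713,522.40
Profit = NZD 713,522.40 − NZD 699,000.00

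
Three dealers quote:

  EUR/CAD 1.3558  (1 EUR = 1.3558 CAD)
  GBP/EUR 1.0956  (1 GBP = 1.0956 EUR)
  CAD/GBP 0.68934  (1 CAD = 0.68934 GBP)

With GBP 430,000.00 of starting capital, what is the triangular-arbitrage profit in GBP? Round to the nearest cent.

Profit: GBP 10,300.92

Profitable loop is GBP → EUR → CAD → GBP:
GBP 430,000.00 × 1.0956 = EUR 471,108.00
EUR 471,108.00 × 1.3558 = CAD 638,728.23
CAD 638,728.23 × 0.68934 = GBP 440,300.92
Profit = GBP 440,300.92 − GBP 430,000.00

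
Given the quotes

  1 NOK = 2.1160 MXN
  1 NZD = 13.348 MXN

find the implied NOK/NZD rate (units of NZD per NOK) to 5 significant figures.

NOK/NZD = 0.15853

1 NOK × 2.1160 = 2.116 MXN
2.116 MXN ÷ 13.348 = 0.158526 NZD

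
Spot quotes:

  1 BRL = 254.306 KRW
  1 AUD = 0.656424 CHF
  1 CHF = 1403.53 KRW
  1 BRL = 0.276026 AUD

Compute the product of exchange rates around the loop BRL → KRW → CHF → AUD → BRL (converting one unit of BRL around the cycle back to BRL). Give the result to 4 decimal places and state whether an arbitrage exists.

Around BRL → KRW → CHF → AUD → BRL: 1 × 254.306 ÷ 1403.53 ÷ 0.656424 ÷ 0.276026 = 1.000001
Product ≈ 1 (deviation 0.000%, within rounding noise).

1.0000 (no arbitrage)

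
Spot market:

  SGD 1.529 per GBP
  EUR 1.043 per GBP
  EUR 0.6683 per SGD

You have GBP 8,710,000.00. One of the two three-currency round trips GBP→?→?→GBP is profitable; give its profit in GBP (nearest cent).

Profitable loop is GBP → EUR → SGD → GBP:
GBP 8,710,000.00 × 1.043 = EUR 9,084,530.00
EUR 9,084,530.00 ÷ 0.6683 = SGD 13,593,490.95
SGD 13,593,490.95 ÷ 1.529 = GBP 8,890,445.35
Profit = GBP 8,890,445.35 − GBP 8,710,000.00

Profit: GBP 180,445.35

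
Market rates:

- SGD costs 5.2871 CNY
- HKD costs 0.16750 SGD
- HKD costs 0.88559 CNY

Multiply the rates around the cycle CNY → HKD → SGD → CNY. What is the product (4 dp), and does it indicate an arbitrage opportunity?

Around CNY → HKD → SGD → CNY: 1 ÷ 0.88559 × 0.16750 × 5.2871 = 0.999999
Product ≈ 1 (deviation 0.000%, within rounding noise).

1.0000 (no arbitrage)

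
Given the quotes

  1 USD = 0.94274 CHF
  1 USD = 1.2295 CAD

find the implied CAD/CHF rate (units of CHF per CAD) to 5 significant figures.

CAD/CHF = 0.76677

1 CAD ÷ 1.2295 = 0.813339 USD
0.813339 USD × 0.94274 = 0.766767 CHF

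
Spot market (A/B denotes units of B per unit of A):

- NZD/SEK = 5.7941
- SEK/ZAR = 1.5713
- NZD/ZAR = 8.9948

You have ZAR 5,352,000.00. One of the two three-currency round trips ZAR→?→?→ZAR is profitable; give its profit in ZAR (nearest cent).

Profit: ZAR 65,135.40

Profitable loop is ZAR → NZD → SEK → ZAR:
ZAR 5,352,000.00 ÷ 8.9948 = NZD 595,010.45
NZD 595,010.45 × 5.7941 = SEK 3,447,550.05
SEK 3,447,550.05 × 1.5713 = ZAR 5,417,135.40
Profit = ZAR 5,417,135.40 − ZAR 5,352,000.00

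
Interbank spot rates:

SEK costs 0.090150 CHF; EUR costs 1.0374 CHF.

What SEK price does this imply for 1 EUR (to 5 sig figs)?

EUR/SEK = 11.507

1 EUR × 1.0374 = 1.0374 CHF
1.0374 CHF ÷ 0.090150 = 11.5075 SEK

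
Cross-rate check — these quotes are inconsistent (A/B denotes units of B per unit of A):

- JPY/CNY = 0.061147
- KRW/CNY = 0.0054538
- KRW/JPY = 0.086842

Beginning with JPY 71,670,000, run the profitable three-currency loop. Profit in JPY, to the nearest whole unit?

Profit: JPY 1,939,123

Profitable loop is JPY → KRW → CNY → JPY:
JPY 71,670,000 ÷ 0.086842 = KRW 825,291,909
KRW 825,291,909 × 0.0054538 = CNY 4,500,977.02
CNY 4,500,977.02 ÷ 0.061147 = JPY 73,609,123
Profit = JPY 73,609,123 − JPY 71,670,000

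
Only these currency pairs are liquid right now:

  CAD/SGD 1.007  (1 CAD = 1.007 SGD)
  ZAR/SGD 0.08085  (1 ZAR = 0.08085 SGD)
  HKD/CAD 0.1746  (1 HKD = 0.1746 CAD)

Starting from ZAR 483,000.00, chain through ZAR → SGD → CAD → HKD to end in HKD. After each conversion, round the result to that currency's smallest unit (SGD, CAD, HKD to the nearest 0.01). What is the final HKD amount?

HKD 222,102.52

ZAR 483,000.00 × 0.08085 = SGD 39,050.55
SGD 39,050.55 ÷ 1.007 = CAD 38,779.10
CAD 38,779.10 ÷ 0.1746 = HKD 222,102.52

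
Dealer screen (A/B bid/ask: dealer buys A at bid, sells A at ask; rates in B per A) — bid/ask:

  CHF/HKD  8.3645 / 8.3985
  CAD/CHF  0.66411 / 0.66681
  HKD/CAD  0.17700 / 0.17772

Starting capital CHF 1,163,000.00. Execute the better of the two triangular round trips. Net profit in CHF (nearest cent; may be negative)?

Net profit: CHF 5,529.23

Best loop CHF → CAD → HKD → CHF:
CHF 1,163,000.00 ÷ 0.66681 (buy CAD at ask) = CAD 1,744,125.01
CAD 1,744,125.01 ÷ 0.17772 (buy HKD at ask) = HKD 9,813,892.71
HKD 9,813,892.71 ÷ 8.3985 (buy CHF at ask) = CHF 1,168,529.23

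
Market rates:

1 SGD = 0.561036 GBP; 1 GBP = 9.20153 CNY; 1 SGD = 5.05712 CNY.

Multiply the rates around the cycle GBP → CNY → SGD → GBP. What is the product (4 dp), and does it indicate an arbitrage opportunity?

1.0208 (arbitrage exists)

Around GBP → CNY → SGD → GBP: 1 × 9.20153 ÷ 5.05712 × 0.561036 = 1.020816
Product > 1; profitable direction is GBP → CNY → SGD → GBP.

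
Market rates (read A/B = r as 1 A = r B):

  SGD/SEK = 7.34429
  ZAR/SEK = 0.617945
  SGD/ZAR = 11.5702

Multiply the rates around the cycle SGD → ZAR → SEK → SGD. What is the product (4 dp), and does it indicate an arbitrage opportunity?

0.9735 (arbitrage exists)

Around SGD → ZAR → SEK → SGD: 1 × 11.5702 × 0.617945 ÷ 7.34429 = 0.973511
Product < 1; profitable direction is SGD → SEK → ZAR → SGD.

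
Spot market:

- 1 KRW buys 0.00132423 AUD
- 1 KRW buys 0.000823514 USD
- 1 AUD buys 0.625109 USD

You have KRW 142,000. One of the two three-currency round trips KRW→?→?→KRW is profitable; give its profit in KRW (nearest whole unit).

Profit: KRW 737

Profitable loop is KRW → AUD → USD → KRW:
KRW 142,000 × 0.00132423 = AUD 188.04
AUD 188.04 × 0.625109 = USD 117.55
USD 117.55 ÷ 0.000823514 = KRW 142,737
Profit = KRW 142,737 − KRW 142,000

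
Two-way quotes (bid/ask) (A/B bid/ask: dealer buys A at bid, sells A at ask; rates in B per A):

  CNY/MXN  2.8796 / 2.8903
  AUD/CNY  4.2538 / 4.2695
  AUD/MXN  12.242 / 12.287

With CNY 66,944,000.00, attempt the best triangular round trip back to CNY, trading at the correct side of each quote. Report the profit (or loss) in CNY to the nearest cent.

Best loop CNY → MXN → AUD → CNY:
CNY 66,944,000.00 × 2.8796 (sell CNY at bid) = MXN 192,771,942.40
MXN 192,771,942.40 ÷ 12.287 (buy AUD at ask) = AUD 15,689,097.62
AUD 15,689,097.62 × 4.2538 (sell AUD at bid) = CNY 66,738,283.44

Net result: CNY -205,716.56 (no profitable arbitrage after spreads)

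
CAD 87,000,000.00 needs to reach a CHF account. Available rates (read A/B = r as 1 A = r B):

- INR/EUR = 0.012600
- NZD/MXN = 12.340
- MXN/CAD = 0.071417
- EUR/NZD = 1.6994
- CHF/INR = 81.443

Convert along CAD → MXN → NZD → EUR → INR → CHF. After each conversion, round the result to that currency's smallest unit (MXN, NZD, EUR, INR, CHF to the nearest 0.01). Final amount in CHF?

CHF 56,608,620.05

CAD 87,000,000.00 ÷ 0.071417 = MXN 1,218,197,347.97
MXN 1,218,197,347.97 ÷ 12.340 = NZD 98,719,396.11
NZD 98,719,396.11 ÷ 1.6994 = EUR 58,090,735.62
EUR 58,090,735.62 ÷ 0.012600 = INR 4,610,375,842.86
INR 4,610,375,842.86 ÷ 81.443 = CHF 56,608,620.05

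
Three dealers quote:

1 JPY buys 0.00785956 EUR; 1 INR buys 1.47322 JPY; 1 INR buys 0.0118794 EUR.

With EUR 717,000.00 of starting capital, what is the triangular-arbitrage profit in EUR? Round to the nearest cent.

Profitable loop is EUR → JPY → INR → EUR:
EUR 717,000.00 ÷ 0.00785956 = JPY 91,226,481
JPY 91,226,481 ÷ 1.47322 = INR 61,923,189.25
INR 61,923,189.25 × 0.0118794 = EUR 735,610.33
Profit = EUR 735,610.33 − EUR 717,000.00

Profit: EUR 18,610.33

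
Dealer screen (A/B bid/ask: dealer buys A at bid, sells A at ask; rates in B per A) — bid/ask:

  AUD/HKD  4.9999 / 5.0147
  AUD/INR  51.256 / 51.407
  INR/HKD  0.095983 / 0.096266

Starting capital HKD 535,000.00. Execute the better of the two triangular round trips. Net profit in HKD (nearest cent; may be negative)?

Net profit: HKD 5,530.14

Best loop HKD → INR → AUD → HKD:
HKD 535,000.00 ÷ 0.096266 (buy INR at ask) = INR 5,557,517.71
INR 5,557,517.71 ÷ 51.407 (buy AUD at ask) = AUD 108,108.19
AUD 108,108.19 × 4.9999 (sell AUD at bid) = HKD 540,530.14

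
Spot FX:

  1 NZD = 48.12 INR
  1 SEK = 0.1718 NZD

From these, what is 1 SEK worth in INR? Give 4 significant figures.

1 SEK × 0.1718 = 0.1718 NZD
0.1718 NZD × 48.12 = 8.26702 INR

SEK/INR = 8.267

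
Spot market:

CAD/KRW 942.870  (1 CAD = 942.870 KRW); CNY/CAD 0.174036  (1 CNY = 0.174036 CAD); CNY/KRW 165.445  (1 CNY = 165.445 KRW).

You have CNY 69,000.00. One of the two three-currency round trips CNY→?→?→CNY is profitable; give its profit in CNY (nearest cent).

Profit: CNY 568.37

Profitable loop is CNY → KRW → CAD → CNY:
CNY 69,000.00 × 165.445 = KRW 11,415,705
KRW 11,415,705 ÷ 942.870 = CAD 12,107.40
CAD 12,107.40 ÷ 0.174036 = CNY 69,568.37
Profit = CNY 69,568.37 − CNY 69,000.00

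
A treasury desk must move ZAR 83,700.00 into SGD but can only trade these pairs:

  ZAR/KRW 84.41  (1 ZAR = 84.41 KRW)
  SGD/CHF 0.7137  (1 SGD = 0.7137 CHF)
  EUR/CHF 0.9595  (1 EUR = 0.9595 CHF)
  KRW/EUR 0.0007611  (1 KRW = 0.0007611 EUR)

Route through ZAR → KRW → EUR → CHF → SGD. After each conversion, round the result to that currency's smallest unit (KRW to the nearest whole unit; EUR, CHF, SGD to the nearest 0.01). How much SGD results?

SGD 7,229.20

ZAR 83,700.00 × 84.41 = KRW 7,065,117
KRW 7,065,117 × 0.0007611 = EUR 5,377.26
EUR 5,377.26 × 0.9595 = CHF 5,159.48
CHF 5,159.48 ÷ 0.7137 = SGD 7,229.20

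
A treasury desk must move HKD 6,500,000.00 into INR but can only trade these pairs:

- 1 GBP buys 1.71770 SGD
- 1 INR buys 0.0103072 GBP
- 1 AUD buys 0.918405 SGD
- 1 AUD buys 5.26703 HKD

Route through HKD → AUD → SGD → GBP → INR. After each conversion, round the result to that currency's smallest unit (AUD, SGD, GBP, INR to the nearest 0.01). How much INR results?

INR 64,016,774.68

HKD 6,500,000.00 ÷ 5.26703 = AUD 1,234,092.08
AUD 1,234,092.08 × 0.918405 = SGD 1,133,396.34
SGD 1,133,396.34 ÷ 1.71770 = GBP 659,833.70
GBP 659,833.70 ÷ 0.0103072 = INR 64,016,774.68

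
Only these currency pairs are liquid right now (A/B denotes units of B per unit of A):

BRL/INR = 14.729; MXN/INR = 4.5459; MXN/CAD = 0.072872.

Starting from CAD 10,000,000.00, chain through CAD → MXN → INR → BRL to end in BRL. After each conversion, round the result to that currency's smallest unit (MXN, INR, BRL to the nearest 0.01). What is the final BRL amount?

BRL 42,353,170.51

CAD 10,000,000.00 ÷ 0.072872 = MXN 137,226,918.43
MXN 137,226,918.43 × 4.5459 = INR 623,819,848.49
INR 623,819,848.49 ÷ 14.729 = BRL 42,353,170.51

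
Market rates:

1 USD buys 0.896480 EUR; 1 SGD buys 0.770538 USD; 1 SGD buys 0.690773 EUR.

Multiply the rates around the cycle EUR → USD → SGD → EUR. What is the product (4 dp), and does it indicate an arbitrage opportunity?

1.0000 (no arbitrage)

Around EUR → USD → SGD → EUR: 1 ÷ 0.896480 ÷ 0.770538 × 0.690773 = 1.000002
Product ≈ 1 (deviation 0.000%, within rounding noise).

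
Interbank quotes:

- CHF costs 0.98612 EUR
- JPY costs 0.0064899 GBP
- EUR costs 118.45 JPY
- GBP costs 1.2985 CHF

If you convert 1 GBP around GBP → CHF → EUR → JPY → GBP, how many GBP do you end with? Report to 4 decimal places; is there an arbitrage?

0.9843 (arbitrage exists)

Around GBP → CHF → EUR → JPY → GBP: 1 × 1.2985 × 0.98612 × 118.45 × 0.0064899 = 0.984339
Product < 1; profitable direction is GBP → JPY → EUR → CHF → GBP.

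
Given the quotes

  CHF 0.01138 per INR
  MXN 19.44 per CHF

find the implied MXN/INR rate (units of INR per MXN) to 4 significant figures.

MXN/INR = 4.520

1 MXN ÷ 19.44 = 0.0514403 CHF
0.0514403 CHF ÷ 0.01138 = 4.52024 INR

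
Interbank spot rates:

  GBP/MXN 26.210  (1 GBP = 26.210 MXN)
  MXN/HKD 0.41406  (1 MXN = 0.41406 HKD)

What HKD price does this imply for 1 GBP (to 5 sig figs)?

GBP/HKD = 10.853

1 GBP × 26.210 = 26.21 MXN
26.21 MXN × 0.41406 = 10.8525 HKD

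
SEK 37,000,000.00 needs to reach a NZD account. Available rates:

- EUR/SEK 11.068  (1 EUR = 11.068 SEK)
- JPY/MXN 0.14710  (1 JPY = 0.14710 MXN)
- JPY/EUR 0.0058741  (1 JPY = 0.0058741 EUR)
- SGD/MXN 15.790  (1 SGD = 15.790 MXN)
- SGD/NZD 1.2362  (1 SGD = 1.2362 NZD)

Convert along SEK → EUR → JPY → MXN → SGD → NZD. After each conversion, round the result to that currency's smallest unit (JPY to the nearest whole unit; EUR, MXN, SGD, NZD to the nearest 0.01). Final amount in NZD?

NZD 6,554,061.62

SEK 37,000,000.00 ÷ 11.068 = EUR 3,342,970.73
EUR 3,342,970.73 ÷ 0.0058741 = JPY 569,103,476
JPY 569,103,476 × 0.14710 = MXN 83,715,121.32
MXN 83,715,121.32 ÷ 15.790 = SGD 5,301,780.96
SGD 5,301,780.96 × 1.2362 = NZD 6,554,061.62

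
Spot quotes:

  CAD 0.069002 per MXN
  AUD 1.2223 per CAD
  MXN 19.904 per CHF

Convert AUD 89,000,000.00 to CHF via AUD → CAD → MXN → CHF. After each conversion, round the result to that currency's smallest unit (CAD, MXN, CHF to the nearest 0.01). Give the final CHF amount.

AUD 89,000,000.00 ÷ 1.2223 = CAD 72,813,548.23
CAD 72,813,548.23 ÷ 0.069002 = MXN 1,055,238,228.31
MXN 1,055,238,228.31 ÷ 19.904 = CHF 53,016,390.09

CHF 53,016,390.09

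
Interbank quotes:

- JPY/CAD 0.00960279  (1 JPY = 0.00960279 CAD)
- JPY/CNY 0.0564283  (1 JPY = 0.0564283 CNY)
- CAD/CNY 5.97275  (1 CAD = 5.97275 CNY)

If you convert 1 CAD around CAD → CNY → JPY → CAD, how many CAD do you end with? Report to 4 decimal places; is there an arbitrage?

Around CAD → CNY → JPY → CAD: 1 × 5.97275 ÷ 0.0564283 × 0.00960279 = 1.016424
Product > 1; profitable direction is CAD → CNY → JPY → CAD.

1.0164 (arbitrage exists)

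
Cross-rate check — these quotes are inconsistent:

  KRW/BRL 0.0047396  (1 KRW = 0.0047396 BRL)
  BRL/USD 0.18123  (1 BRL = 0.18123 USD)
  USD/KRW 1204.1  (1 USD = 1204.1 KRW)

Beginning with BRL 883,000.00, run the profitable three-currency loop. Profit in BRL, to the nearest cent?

Profitable loop is BRL → USD → KRW → BRL:
BRL 883,000.00 × 0.18123 = USD 160,026.09
USD 160,026.09 × 1204.1 = KRW 192,687,415
KRW 192,687,415 × 0.0047396 = BRL 913,261.27
Profit = BRL 913,261.27 − BRL 883,000.00

Profit: BRL 30,261.27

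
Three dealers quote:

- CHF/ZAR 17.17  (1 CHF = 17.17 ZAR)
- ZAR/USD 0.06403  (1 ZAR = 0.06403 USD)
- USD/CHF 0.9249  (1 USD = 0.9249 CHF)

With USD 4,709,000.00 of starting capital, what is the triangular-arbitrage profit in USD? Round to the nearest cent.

Profit: USD 79,254.96

Profitable loop is USD → CHF → ZAR → USD:
USD 4,709,000.00 × 0.9249 = CHF 4,355,354.10
CHF 4,355,354.10 × 17.17 = ZAR 74,781,429.90
ZAR 74,781,429.90 × 0.06403 = USD 4,788,254.96
Profit = USD 4,788,254.96 − USD 4,709,000.00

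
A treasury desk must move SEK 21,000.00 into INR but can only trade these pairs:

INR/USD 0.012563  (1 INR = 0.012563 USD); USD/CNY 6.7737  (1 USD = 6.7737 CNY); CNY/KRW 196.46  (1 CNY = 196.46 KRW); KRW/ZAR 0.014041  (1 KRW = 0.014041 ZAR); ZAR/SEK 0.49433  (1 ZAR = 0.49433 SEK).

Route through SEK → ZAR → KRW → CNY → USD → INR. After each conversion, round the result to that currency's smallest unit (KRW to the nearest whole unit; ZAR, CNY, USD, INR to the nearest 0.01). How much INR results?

INR 180,971.90

SEK 21,000.00 ÷ 0.49433 = ZAR 42,481.74
ZAR 42,481.74 ÷ 0.014041 = KRW 3,025,549
KRW 3,025,549 ÷ 196.46 = CNY 15,400.33
CNY 15,400.33 ÷ 6.7737 = USD 2,273.55
USD 2,273.55 ÷ 0.012563 = INR 180,971.90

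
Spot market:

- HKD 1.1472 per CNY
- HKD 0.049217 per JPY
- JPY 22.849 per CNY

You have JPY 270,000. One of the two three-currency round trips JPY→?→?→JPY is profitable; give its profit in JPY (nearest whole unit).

Profit: JPY 5,436

Profitable loop is JPY → CNY → HKD → JPY:
JPY 270,000 ÷ 22.849 = CNY 11,816.71
CNY 11,816.71 × 1.1472 = HKD 13,556.13
HKD 13,556.13 ÷ 0.049217 = JPY 275,436
Profit = JPY 275,436 − JPY 270,000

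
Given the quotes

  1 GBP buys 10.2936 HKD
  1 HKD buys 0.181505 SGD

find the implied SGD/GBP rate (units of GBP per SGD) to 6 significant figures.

SGD/GBP = 0.535235

1 SGD ÷ 0.181505 = 5.50949 HKD
5.50949 HKD ÷ 10.2936 = 0.535235 GBP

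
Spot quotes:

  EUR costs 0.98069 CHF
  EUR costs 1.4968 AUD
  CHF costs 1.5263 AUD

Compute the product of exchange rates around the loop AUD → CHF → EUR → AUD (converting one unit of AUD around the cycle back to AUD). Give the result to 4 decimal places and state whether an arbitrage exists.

1.0000 (no arbitrage)

Around AUD → CHF → EUR → AUD: 1 ÷ 1.5263 ÷ 0.98069 × 1.4968 = 0.999982
Product ≈ 1 (deviation 0.002%, within rounding noise).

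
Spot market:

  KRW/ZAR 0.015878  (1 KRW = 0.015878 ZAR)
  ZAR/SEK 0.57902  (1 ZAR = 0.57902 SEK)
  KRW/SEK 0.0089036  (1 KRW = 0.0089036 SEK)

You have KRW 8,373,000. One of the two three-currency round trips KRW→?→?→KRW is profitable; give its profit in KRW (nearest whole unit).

Profitable loop is KRW → ZAR → SEK → KRW:
KRW 8,373,000 × 0.015878 = ZAR 132,946.49
ZAR 132,946.49 × 0.57902 = SEK 76,978.68
SEK 76,978.68 ÷ 0.0089036 = KRW 8,645,793
Profit = KRW 8,645,793 − KRW 8,373,000

Profit: KRW 272,793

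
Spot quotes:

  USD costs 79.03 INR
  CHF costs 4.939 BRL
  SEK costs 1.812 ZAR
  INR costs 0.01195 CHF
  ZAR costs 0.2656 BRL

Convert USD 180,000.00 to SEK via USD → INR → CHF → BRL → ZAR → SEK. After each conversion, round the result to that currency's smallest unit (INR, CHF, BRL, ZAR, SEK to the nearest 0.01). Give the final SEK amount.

USD 180,000.00 × 79.03 = INR 14,225,400.00
INR 14,225,400.00 × 0.01195 = CHF 169,993.53
CHF 169,993.53 × 4.939 = BRL 839,598.04
BRL 839,598.04 ÷ 0.2656 = ZAR 3,161,137.20
ZAR 3,161,137.20 ÷ 1.812 = SEK 1,744,556.95

SEK 1,744,556.95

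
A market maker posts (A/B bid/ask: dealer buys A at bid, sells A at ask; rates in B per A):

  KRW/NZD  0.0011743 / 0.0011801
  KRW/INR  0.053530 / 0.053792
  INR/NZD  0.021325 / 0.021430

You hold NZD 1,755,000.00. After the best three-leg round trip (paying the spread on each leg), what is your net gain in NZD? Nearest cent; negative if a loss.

Net profit: NZD 32,789.24

Best loop NZD → INR → KRW → NZD:
NZD 1,755,000.00 ÷ 0.021430 (buy INR at ask) = INR 81,894,540.36
INR 81,894,540.36 ÷ 0.053792 (buy KRW at ask) = KRW 1,522,429,736
KRW 1,522,429,736 × 0.0011743 (sell KRW at bid) = NZD 1,787,789.24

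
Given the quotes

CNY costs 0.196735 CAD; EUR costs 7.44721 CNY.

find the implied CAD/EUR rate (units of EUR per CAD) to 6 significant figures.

1 CAD ÷ 0.196735 = 5.08298 CNY
5.08298 CNY ÷ 7.44721 = 0.682535 EUR

CAD/EUR = 0.682535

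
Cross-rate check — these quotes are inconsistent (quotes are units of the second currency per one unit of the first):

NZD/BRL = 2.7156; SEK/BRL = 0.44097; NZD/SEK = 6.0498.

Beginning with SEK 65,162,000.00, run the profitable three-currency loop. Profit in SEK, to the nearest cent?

Profit: SEK 1,168,022.30

Profitable loop is SEK → NZD → BRL → SEK:
SEK 65,162,000.00 ÷ 6.0498 = NZD 10,770,934.58
NZD 10,770,934.58 × 2.7156 = BRL 29,249,549.94
BRL 29,249,549.94 ÷ 0.44097 = SEK 66,330,022.30
Profit = SEK 66,330,022.30 − SEK 65,162,000.00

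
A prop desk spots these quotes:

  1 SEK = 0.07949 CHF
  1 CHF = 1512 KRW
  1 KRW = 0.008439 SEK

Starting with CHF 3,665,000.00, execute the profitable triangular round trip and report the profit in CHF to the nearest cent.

Profit: CHF 52,314.06

Profitable loop is CHF → KRW → SEK → CHF:
CHF 3,665,000.00 × 1512 = KRW 5,541,480,000
KRW 5,541,480,000 × 0.008439 = SEK 46,764,549.72
SEK 46,764,549.72 × 0.07949 = CHF 3,717,314.06
Profit = CHF 3,717,314.06 − CHF 3,665,000.00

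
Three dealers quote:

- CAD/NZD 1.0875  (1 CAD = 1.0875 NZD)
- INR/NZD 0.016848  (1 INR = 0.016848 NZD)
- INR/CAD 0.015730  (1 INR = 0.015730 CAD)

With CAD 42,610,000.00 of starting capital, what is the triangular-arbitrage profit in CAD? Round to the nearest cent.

Profit: CAD 653,451.97

Profitable loop is CAD → NZD → INR → CAD:
CAD 42,610,000.00 × 1.0875 = NZD 46,338,375.00
NZD 46,338,375.00 ÷ 0.016848 = INR 2,750,378,383.19
INR 2,750,378,383.19 × 0.015730 = CAD 43,263,451.97
Profit = CAD 43,263,451.97 − CAD 42,610,000.00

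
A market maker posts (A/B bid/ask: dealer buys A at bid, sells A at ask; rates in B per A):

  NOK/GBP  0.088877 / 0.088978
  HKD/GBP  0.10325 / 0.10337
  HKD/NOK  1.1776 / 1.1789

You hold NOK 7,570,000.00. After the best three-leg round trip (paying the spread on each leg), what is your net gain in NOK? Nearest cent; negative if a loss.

Net profit: NOK 94,583.27

Best loop NOK → GBP → HKD → NOK:
NOK 7,570,000.00 × 0.088877 (sell NOK at bid) = GBP 672,798.89
GBP 672,798.89 ÷ 0.10337 (buy HKD at ask) = HKD 6,508,647.48
HKD 6,508,647.48 × 1.1776 (sell HKD at bid) = NOK 7,664,583.27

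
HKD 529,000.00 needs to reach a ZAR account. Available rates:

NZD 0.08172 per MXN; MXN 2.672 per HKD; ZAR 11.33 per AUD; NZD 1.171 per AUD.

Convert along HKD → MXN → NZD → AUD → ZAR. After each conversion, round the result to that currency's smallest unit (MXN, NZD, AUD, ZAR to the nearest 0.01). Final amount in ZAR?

HKD 529,000.00 × 2.672 = MXN 1,413,488.00
MXN 1,413,488.00 × 0.08172 = NZD 115,510.24
NZD 115,510.24 ÷ 1.171 = AUD 98,642.39
AUD 98,642.39 × 11.33 = ZAR 1,117,618.28

ZAR 1,117,618.28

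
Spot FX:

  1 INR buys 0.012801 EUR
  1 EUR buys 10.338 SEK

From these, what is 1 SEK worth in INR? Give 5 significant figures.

1 SEK ÷ 10.338 = 0.0967305 EUR
0.0967305 EUR ÷ 0.012801 = 7.55648 INR

SEK/INR = 7.5565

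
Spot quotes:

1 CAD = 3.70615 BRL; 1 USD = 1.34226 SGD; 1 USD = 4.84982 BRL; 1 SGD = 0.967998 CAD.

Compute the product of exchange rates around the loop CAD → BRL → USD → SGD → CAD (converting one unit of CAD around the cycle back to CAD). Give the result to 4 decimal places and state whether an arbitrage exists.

0.9929 (arbitrage exists)

Around CAD → BRL → USD → SGD → CAD: 1 × 3.70615 ÷ 4.84982 × 1.34226 × 0.967998 = 0.992907
Product < 1; profitable direction is CAD → SGD → USD → BRL → CAD.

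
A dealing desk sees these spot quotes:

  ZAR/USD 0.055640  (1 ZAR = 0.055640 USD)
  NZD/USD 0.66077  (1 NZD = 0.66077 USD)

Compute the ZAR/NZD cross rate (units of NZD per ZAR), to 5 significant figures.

1 ZAR × 0.055640 = 0.05564 USD
0.05564 USD ÷ 0.66077 = 0.0842048 NZD

ZAR/NZD = 0.084205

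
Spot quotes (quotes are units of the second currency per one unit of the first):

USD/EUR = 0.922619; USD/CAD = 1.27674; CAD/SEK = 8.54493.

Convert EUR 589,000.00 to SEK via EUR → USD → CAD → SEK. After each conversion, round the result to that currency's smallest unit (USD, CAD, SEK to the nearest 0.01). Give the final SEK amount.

SEK 6,964,723.36

EUR 589,000.00 ÷ 0.922619 = USD 638,400.03
USD 638,400.03 × 1.27674 = CAD 815,070.85
CAD 815,070.85 × 8.54493 = SEK 6,964,723.36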